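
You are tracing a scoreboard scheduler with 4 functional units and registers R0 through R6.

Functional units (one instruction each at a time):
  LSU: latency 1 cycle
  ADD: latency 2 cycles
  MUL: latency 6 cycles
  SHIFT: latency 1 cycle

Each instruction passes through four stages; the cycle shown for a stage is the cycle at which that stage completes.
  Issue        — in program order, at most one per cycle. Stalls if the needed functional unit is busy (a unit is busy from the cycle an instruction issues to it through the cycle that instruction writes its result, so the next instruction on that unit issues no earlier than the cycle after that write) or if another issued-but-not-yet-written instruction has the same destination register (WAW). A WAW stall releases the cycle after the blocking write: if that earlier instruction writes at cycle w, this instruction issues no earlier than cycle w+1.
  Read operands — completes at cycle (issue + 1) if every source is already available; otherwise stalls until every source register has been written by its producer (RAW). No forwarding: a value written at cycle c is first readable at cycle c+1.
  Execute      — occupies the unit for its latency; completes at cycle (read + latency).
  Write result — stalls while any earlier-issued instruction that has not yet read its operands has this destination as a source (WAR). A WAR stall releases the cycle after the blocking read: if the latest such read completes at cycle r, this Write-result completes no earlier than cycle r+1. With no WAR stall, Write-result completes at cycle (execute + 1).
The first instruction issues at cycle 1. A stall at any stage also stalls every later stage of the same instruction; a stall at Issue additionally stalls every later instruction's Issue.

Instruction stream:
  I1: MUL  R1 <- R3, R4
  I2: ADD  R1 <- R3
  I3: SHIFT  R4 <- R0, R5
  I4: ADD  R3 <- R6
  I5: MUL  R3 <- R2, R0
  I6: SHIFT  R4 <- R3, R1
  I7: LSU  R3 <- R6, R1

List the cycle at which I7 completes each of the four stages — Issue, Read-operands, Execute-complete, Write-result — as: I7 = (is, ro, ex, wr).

I7 = (29, 30, 31, 32)

cycle 1: I1 dispatched to MUL
cycle 2: I1 operands ready
cycle 8: I1 complete
cycle 9: R1←I1
cycle 10: I2 dispatched to ADD
cycle 11: I2 operands ready | I3 dispatched to SHIFT
cycle 12: I3 operands ready
cycle 13: I2 complete | I3 complete
cycle 14: R1←I2 | R4←I3
cycle 15: I4 dispatched to ADD
cycle 16: I4 operands ready
cycle 18: I4 complete
cycle 19: R3←I4
cycle 20: I5 dispatched to MUL
cycle 21: I5 operands ready | I6 dispatched to SHIFT
cycle 27: I5 complete
cycle 28: R3←I5
cycle 29: I6 operands ready | I7 dispatched to LSU
cycle 30: I6 complete | I7 operands ready
cycle 31: R4←I6 | I7 complete
cycle 32: R3←I7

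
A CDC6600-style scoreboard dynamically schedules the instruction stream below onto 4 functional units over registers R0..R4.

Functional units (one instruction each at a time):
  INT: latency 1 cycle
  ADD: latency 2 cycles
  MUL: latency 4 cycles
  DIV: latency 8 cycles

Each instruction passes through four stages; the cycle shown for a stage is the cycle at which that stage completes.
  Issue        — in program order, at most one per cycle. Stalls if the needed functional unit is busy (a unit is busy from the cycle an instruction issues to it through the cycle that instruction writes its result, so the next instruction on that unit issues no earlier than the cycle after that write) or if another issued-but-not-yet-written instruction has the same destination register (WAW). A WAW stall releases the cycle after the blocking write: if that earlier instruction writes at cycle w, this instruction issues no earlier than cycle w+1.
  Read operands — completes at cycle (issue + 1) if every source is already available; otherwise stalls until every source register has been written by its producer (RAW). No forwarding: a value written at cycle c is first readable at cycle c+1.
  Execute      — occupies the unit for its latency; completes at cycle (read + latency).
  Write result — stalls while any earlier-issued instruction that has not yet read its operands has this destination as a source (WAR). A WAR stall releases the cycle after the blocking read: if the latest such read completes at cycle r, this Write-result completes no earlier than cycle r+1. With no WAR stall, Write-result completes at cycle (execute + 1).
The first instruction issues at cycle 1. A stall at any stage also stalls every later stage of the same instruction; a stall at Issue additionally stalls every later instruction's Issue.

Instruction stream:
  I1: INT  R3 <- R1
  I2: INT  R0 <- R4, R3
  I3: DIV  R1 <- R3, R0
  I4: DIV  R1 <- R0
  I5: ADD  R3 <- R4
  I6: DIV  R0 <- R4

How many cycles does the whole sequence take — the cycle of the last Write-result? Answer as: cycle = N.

cycle 1: I1 issues→INT
cycle 2: I1 reads
cycle 3: I1 exec-done
cycle 4: I1 writes R3
cycle 5: I2 issues→INT
cycle 6: I2 reads, I3 issues→DIV
cycle 7: I2 exec-done
cycle 8: I2 writes R0
cycle 9: I3 reads
cycle 17: I3 exec-done
cycle 18: I3 writes R1
cycle 19: I4 issues→DIV
cycle 20: I4 reads, I5 issues→ADD
cycle 21: I5 reads
cycle 23: I5 exec-done
cycle 24: I5 writes R3
cycle 28: I4 exec-done
cycle 29: I4 writes R1
cycle 30: I6 issues→DIV
cycle 31: I6 reads
cycle 39: I6 exec-done
cycle 40: I6 writes R0

cycle = 40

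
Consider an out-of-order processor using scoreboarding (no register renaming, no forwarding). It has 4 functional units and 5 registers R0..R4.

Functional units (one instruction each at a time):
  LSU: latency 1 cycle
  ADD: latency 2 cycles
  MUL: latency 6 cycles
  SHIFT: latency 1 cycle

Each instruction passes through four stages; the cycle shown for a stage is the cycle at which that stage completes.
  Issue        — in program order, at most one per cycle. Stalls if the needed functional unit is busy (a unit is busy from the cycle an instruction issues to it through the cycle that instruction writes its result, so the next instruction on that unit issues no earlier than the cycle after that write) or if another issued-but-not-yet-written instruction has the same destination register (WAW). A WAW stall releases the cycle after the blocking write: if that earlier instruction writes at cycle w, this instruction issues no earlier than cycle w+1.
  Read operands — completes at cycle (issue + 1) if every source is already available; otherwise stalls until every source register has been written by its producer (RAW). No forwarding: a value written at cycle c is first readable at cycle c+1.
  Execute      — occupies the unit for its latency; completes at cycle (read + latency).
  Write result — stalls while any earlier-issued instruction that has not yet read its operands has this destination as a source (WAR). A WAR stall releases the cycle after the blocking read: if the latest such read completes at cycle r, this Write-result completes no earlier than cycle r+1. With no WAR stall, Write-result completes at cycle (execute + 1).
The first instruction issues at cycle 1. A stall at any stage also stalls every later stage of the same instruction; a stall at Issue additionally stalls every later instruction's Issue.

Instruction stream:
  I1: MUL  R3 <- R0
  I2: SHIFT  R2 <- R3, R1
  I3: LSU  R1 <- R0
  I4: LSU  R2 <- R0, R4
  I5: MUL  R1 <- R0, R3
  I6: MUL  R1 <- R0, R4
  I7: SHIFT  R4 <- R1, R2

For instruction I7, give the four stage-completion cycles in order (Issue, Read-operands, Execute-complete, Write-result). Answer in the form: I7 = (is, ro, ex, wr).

I7 = (24, 32, 33, 34)

  I1 | 1 | 2 | 8 | 9
  I2 | 2 | 10 | 11 | 12   RAW R3: wait I1 write@9
  I3 | 3 | 4 | 5 | 11   WAR R1: wait I2 read@10
  I4 | 13 | 14 | 15 | 16   WAW R2: wait I2 write@12
  I5 | 14 | 15 | 21 | 22
  I6 | 23 | 24 | 30 | 31   struct: MUL busy until I5 writes@22
  I7 | 24 | 32 | 33 | 34   RAW R1: wait I6 write@31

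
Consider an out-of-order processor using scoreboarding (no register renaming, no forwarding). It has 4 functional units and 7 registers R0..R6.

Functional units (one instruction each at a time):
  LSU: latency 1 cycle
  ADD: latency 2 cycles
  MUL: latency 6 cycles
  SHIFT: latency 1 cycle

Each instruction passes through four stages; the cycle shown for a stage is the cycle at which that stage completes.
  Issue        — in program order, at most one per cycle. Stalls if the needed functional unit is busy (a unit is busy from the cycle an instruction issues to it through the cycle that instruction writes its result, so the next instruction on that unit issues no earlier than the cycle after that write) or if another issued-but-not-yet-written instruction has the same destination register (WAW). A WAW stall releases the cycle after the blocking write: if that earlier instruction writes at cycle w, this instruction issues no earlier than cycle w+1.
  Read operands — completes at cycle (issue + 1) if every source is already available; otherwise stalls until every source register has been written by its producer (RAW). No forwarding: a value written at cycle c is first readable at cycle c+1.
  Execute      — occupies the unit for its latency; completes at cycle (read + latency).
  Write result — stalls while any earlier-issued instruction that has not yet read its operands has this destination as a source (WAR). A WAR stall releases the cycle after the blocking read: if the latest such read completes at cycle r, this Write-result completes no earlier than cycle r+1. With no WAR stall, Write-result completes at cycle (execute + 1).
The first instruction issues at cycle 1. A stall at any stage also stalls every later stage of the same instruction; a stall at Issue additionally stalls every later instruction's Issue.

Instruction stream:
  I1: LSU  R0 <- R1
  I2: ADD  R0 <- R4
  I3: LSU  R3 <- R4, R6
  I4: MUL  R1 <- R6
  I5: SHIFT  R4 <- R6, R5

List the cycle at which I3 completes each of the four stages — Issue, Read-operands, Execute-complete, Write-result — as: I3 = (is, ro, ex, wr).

I3 = (6, 7, 8, 9)

I1  is:1  ro:2  ex:3  wr:4
I2  is:5  ro:6  ex:8  wr:9  — WAW R0: wait I1 write@4
I3  is:6  ro:7  ex:8  wr:9
I4  is:7  ro:8  ex:14  wr:15
I5  is:8  ro:9  ex:10  wr:11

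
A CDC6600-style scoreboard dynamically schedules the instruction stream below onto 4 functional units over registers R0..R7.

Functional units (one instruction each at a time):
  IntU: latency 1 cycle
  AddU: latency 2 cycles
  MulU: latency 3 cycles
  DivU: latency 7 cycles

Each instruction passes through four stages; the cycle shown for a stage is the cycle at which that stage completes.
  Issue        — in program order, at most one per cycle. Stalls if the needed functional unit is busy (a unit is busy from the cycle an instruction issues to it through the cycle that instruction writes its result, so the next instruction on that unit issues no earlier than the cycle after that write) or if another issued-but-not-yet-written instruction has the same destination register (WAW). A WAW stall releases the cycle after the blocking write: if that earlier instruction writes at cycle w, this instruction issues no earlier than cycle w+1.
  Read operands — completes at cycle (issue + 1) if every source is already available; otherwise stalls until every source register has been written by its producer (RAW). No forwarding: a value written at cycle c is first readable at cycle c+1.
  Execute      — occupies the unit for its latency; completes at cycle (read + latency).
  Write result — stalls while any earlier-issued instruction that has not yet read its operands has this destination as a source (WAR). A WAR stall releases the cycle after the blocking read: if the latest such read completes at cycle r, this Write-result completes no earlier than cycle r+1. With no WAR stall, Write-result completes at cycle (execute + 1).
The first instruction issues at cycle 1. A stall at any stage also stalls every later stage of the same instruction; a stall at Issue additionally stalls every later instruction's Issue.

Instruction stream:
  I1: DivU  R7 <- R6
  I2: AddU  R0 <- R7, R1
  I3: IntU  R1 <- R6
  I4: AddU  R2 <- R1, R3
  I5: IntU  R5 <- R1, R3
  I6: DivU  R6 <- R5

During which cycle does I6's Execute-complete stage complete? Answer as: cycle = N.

cycle = 27

1) issue 1, read 2, done 9, write 10
2) issue 2, read 11, done 13, write 14  <RAW R7: wait I1 write@10>
3) issue 3, read 4, done 5, write 12  <WAR R1: wait I2 read@11>
4) issue 15, read 16, done 18, write 19  <struct: AddU busy until I2 writes@14>
5) issue 16, read 17, done 18, write 19
6) issue 17, read 20, done 27, write 28  <RAW R5: wait I5 write@19>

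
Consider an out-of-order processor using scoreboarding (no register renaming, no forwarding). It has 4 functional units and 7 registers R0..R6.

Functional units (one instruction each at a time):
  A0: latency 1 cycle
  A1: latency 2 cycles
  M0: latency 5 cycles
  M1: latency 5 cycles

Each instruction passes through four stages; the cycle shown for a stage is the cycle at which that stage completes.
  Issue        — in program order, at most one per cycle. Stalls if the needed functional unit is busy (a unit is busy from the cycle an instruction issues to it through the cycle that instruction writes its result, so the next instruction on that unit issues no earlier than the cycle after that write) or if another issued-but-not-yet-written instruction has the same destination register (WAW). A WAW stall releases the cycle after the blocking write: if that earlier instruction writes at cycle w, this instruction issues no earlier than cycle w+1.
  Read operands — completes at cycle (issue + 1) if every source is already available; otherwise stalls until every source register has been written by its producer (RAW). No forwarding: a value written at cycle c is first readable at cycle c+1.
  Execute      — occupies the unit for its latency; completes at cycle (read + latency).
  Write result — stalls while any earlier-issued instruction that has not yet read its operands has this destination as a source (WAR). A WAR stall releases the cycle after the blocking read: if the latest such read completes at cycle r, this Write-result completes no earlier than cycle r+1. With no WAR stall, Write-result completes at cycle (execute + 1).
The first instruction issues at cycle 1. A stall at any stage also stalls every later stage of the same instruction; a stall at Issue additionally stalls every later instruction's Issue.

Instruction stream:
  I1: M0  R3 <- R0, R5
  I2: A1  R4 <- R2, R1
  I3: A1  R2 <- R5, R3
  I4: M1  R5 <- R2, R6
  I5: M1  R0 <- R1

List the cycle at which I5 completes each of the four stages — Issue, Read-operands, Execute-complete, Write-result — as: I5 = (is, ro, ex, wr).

t=1  issue I1 (M0)
t=2  I1 read-ops · issue I2 (A1)
t=3  I2 read-ops
t=5  I2 finished on A1
t=6  I2→R4
t=7  I1 finished on M0 · issue I3 (A1)
t=8  I1→R3 · issue I4 (M1)
t=9  I3 read-ops
t=11  I3 finished on A1
t=12  I3→R2
t=13  I4 read-ops
t=18  I4 finished on M1
t=19  I4→R5
t=20  issue I5 (M1)
t=21  I5 read-ops
t=26  I5 finished on M1
t=27  I5→R0

I5 = (20, 21, 26, 27)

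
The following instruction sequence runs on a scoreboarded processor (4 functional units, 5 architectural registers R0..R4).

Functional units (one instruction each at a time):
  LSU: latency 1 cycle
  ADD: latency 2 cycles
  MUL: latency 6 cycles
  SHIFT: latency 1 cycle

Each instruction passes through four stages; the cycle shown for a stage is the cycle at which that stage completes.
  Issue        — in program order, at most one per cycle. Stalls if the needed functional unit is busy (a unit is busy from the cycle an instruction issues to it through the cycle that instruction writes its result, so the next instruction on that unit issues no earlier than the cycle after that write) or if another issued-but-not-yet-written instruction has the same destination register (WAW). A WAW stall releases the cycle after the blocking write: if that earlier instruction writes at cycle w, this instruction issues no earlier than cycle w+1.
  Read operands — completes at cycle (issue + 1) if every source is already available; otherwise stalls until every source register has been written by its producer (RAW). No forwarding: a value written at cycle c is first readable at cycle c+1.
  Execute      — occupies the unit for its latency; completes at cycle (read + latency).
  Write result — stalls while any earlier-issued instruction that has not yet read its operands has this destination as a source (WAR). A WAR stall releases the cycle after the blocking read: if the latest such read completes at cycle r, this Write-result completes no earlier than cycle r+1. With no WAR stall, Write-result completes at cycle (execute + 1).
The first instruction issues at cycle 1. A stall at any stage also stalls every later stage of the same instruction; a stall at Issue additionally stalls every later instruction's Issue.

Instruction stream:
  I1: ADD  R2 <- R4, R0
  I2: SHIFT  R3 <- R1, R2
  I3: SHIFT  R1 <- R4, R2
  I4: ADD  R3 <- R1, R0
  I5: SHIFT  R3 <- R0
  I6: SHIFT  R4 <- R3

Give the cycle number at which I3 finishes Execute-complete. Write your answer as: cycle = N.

[1] I1 dispatched to ADD
[2] I1 operands ready; I2 dispatched to SHIFT
[4] I1 complete
[5] R2←I1
[6] I2 operands ready
[7] I2 complete
[8] R3←I2
[9] I3 dispatched to SHIFT
[10] I3 operands ready; I4 dispatched to ADD
[11] I3 complete
[12] R1←I3
[13] I4 operands ready
[15] I4 complete
[16] R3←I4
[17] I5 dispatched to SHIFT
[18] I5 operands ready
[19] I5 complete
[20] R3←I5
[21] I6 dispatched to SHIFT
[22] I6 operands ready
[23] I6 complete
[24] R4←I6

cycle = 11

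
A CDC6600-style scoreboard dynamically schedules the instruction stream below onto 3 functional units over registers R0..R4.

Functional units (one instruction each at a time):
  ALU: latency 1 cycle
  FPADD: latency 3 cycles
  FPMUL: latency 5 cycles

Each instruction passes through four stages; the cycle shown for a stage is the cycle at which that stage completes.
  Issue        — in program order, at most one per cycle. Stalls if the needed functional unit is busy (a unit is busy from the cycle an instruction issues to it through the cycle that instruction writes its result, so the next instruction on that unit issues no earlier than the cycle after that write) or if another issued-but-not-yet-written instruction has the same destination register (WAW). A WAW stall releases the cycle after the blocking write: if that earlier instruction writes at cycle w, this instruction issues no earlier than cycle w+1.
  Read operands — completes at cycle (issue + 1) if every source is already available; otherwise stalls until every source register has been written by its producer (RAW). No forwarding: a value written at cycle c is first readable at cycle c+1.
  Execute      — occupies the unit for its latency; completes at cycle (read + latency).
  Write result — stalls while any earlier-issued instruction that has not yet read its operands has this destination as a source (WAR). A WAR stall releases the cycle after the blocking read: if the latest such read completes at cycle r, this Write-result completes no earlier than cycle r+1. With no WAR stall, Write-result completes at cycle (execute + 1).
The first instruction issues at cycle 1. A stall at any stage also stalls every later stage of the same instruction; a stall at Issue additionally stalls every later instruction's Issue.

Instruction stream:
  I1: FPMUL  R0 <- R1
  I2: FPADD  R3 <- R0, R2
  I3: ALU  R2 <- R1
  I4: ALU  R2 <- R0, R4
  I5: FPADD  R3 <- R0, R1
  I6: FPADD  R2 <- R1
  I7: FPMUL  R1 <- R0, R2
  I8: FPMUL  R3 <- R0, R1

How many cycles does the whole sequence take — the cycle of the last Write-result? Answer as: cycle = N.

cycle = 40

t=1  issue I1 (FPMUL)
t=2  I1 read-ops, issue I2 (FPADD)
t=3  issue I3 (ALU)
t=4  I3 read-ops
t=5  I3 finished on ALU
t=7  I1 finished on FPMUL
t=8  I1→R0
t=9  I2 read-ops
t=10  I3→R2
t=11  issue I4 (ALU)
t=12  I2 finished on FPADD, I4 read-ops
t=13  I2→R3, I4 finished on ALU
t=14  I4→R2, issue I5 (FPADD)
t=15  I5 read-ops
t=18  I5 finished on FPADD
t=19  I5→R3
t=20  issue I6 (FPADD)
t=21  I6 read-ops, issue I7 (FPMUL)
t=24  I6 finished on FPADD
t=25  I6→R2
t=26  I7 read-ops
t=31  I7 finished on FPMUL
t=32  I7→R1
t=33  issue I8 (FPMUL)
t=34  I8 read-ops
t=39  I8 finished on FPMUL
t=40  I8→R3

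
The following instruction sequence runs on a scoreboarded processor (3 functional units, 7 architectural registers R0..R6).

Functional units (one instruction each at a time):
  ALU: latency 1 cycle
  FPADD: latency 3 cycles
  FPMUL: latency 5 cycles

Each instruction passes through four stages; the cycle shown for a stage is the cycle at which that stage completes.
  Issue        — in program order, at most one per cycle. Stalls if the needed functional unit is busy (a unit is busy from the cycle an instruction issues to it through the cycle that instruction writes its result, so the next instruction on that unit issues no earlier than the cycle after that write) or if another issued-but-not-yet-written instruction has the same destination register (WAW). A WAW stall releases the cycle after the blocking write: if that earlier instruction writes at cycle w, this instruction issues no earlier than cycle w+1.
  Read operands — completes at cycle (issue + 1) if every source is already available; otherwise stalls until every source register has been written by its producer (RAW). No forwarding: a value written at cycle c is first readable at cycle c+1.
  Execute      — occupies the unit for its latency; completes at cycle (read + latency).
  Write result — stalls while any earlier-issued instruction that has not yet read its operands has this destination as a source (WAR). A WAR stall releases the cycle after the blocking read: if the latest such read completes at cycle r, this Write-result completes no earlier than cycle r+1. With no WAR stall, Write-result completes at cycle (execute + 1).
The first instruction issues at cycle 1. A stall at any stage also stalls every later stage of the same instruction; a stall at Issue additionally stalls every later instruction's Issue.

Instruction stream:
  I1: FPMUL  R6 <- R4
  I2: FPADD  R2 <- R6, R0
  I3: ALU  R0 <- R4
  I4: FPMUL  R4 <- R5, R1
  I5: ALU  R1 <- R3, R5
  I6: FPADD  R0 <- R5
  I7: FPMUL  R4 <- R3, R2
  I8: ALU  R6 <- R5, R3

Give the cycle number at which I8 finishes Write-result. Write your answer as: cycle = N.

I1  is:1  ro:2  ex:7  wr:8
I2  is:2  ro:9  ex:12  wr:13  — RAW R6: wait I1 write@8
I3  is:3  ro:4  ex:5  wr:10  — WAR R0: wait I2 read@9
I4  is:9  ro:10  ex:15  wr:16  — struct: FPMUL busy until I1 writes@8
I5  is:11  ro:12  ex:13  wr:14  — struct: ALU busy until I3 writes@10
I6  is:14  ro:15  ex:18  wr:19  — struct: FPADD busy until I2 writes@13
I7  is:17  ro:18  ex:23  wr:24  — struct: FPMUL busy until I4 writes@16
I8  is:18  ro:19  ex:20  wr:21

cycle = 21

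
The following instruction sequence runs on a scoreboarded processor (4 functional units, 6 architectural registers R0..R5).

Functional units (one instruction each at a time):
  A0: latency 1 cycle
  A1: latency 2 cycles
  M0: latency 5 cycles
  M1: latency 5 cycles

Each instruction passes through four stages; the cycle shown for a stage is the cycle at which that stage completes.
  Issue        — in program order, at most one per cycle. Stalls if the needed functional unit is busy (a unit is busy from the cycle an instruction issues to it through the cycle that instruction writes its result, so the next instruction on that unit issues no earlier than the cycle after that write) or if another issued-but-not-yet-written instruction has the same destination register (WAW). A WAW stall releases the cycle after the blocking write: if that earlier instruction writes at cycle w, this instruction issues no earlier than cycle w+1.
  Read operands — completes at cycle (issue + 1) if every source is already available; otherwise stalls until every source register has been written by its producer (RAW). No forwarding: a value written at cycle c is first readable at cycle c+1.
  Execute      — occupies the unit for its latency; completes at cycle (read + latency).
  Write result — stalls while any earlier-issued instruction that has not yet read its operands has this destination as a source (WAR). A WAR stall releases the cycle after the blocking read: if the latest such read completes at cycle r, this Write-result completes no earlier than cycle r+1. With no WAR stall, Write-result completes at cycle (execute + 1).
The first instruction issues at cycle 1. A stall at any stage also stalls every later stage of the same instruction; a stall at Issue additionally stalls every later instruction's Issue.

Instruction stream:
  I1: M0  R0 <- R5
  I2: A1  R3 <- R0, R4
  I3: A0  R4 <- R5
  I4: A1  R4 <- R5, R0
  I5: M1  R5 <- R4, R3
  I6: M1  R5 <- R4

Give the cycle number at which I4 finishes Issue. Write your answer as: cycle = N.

cycle 1: I1 issues→M0
cycle 2: I1 reads | I2 issues→A1
cycle 3: I3 issues→A0
cycle 4: I3 reads
cycle 5: I3 exec-done
cycle 7: I1 exec-done
cycle 8: I1 writes R0
cycle 9: I2 reads
cycle 10: I3 writes R4
cycle 11: I2 exec-done
cycle 12: I2 writes R3
cycle 13: I4 issues→A1
cycle 14: I4 reads | I5 issues→M1
cycle 16: I4 exec-done
cycle 17: I4 writes R4
cycle 18: I5 reads
cycle 23: I5 exec-done
cycle 24: I5 writes R5
cycle 25: I6 issues→M1
cycle 26: I6 reads
cycle 31: I6 exec-done
cycle 32: I6 writes R5

cycle = 13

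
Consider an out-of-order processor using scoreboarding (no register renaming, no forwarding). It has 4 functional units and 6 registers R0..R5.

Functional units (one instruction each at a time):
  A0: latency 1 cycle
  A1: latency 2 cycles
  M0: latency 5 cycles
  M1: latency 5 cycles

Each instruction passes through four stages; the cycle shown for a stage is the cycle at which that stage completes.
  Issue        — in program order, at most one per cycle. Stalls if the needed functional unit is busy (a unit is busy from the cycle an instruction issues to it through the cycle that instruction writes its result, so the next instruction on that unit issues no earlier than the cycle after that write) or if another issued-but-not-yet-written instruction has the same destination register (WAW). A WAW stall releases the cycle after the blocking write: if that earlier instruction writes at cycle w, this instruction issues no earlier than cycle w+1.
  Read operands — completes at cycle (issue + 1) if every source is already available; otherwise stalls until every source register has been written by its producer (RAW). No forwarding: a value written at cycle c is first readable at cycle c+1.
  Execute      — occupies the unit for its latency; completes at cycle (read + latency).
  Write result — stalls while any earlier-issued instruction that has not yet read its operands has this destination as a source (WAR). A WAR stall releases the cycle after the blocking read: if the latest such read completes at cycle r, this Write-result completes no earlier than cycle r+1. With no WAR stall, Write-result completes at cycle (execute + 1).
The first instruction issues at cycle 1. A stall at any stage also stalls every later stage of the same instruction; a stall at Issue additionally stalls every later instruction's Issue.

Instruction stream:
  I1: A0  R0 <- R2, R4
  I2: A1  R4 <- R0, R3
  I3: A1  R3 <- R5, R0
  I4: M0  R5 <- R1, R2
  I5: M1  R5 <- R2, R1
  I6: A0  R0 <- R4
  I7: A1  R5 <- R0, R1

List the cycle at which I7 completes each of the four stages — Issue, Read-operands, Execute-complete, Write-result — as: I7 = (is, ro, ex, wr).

cycle 1: I1 issues→A0
cycle 2: I1 reads, I2 issues→A1
cycle 3: I1 exec-done
cycle 4: I1 writes R0
cycle 5: I2 reads
cycle 7: I2 exec-done
cycle 8: I2 writes R4
cycle 9: I3 issues→A1
cycle 10: I3 reads, I4 issues→M0
cycle 11: I4 reads
cycle 12: I3 exec-done
cycle 13: I3 writes R3
cycle 16: I4 exec-done
cycle 17: I4 writes R5
cycle 18: I5 issues→M1
cycle 19: I5 reads, I6 issues→A0
cycle 20: I6 reads
cycle 21: I6 exec-done
cycle 22: I6 writes R0
cycle 24: I5 exec-done
cycle 25: I5 writes R5
cycle 26: I7 issues→A1
cycle 27: I7 reads
cycle 29: I7 exec-done
cycle 30: I7 writes R5

I7 = (26, 27, 29, 30)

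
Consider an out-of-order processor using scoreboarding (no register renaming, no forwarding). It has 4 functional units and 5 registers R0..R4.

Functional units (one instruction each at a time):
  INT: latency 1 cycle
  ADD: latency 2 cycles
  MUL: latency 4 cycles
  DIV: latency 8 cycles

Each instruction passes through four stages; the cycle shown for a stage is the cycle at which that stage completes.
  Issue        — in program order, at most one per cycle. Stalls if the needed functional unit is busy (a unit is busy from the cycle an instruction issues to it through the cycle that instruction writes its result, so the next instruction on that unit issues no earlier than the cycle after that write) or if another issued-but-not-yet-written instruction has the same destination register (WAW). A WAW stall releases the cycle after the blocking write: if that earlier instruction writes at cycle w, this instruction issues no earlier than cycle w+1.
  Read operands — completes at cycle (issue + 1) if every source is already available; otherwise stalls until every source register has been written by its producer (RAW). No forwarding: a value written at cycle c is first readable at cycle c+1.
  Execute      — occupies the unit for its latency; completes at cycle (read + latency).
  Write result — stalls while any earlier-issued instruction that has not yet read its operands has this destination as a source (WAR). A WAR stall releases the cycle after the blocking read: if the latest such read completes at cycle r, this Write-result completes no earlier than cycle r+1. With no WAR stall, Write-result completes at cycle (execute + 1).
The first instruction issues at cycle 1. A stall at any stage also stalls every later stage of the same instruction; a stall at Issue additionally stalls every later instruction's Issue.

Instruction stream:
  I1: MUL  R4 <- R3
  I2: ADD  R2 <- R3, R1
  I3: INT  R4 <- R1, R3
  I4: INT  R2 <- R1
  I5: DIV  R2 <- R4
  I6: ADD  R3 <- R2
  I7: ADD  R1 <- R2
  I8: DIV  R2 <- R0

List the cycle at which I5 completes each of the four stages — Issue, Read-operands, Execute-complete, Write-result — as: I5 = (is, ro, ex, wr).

I1 -> (1, 2, 6, 7)
I2 -> (2, 3, 5, 6)
I3 -> (8, 9, 10, 11)  // WAW R4: wait I1 write@7
I4 -> (12, 13, 14, 15)  // struct: INT busy until I3 writes@11
I5 -> (16, 17, 25, 26)  // WAW R2: wait I4 write@15
I6 -> (17, 27, 29, 30)  // RAW R2: wait I5 write@26
I7 -> (31, 32, 34, 35)  // struct: ADD busy until I6 writes@30
I8 -> (32, 33, 41, 42)

I5 = (16, 17, 25, 26)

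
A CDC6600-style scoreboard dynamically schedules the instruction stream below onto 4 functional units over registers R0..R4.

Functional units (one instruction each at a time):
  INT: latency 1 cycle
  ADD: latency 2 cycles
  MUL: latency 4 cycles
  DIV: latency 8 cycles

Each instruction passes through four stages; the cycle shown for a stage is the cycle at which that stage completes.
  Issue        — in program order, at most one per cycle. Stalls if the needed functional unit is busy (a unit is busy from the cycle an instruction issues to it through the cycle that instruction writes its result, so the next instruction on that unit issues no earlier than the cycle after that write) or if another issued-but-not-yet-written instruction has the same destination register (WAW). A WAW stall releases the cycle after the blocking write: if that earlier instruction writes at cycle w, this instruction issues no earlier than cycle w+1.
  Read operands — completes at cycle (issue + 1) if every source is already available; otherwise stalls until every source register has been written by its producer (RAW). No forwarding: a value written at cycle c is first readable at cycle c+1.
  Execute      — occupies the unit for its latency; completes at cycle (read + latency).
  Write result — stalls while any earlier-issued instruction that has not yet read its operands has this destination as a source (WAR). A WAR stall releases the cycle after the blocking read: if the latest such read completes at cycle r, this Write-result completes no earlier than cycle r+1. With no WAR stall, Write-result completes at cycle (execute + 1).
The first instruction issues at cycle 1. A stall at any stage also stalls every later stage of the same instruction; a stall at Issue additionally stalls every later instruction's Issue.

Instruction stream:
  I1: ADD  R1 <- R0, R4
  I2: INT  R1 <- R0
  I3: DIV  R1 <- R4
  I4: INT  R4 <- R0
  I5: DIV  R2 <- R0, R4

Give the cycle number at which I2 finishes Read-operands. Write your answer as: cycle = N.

t=1  I1→ADD
t=2  I1 RO
t=4  I1 EX
t=5  I1 WR R1
t=6  I2→INT
t=7  I2 RO
t=8  I2 EX
t=9  I2 WR R1
t=10  I3→DIV
t=11  I3 RO | I4→INT
t=12  I4 RO
t=13  I4 EX
t=14  I4 WR R4
t=19  I3 EX
t=20  I3 WR R1
t=21  I5→DIV
t=22  I5 RO
t=30  I5 EX
t=31  I5 WR R2

cycle = 7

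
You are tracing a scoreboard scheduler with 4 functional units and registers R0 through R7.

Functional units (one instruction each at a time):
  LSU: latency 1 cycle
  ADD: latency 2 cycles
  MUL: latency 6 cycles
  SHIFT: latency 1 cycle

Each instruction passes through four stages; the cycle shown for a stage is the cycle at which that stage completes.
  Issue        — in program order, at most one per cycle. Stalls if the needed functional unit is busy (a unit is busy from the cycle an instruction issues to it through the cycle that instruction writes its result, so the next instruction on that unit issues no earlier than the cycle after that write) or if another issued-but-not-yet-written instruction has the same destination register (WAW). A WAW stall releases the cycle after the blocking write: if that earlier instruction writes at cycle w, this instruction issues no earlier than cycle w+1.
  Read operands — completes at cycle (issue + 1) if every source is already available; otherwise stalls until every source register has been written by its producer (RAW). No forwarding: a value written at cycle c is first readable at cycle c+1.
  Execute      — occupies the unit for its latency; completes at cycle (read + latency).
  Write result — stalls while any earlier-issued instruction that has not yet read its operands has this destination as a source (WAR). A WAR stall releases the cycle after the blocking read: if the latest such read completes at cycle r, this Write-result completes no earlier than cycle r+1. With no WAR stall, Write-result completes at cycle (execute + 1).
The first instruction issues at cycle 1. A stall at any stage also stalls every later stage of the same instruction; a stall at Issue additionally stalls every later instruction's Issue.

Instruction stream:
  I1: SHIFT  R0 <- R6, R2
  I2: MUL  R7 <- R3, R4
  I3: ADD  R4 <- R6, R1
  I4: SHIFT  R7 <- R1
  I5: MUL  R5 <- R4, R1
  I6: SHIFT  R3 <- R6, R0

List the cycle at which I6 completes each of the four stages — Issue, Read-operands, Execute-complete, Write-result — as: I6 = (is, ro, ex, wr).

I6 = (15, 16, 17, 18)

cycle 1: issue I1 (SHIFT)
cycle 2: I1 read-ops, issue I2 (MUL)
cycle 3: I1 finished on SHIFT, I2 read-ops, issue I3 (ADD)
cycle 4: I1→R0, I3 read-ops
cycle 6: I3 finished on ADD
cycle 7: I3→R4
cycle 9: I2 finished on MUL
cycle 10: I2→R7
cycle 11: issue I4 (SHIFT)
cycle 12: I4 read-ops, issue I5 (MUL)
cycle 13: I4 finished on SHIFT, I5 read-ops
cycle 14: I4→R7
cycle 15: issue I6 (SHIFT)
cycle 16: I6 read-ops
cycle 17: I6 finished on SHIFT
cycle 18: I6→R3
cycle 19: I5 finished on MUL
cycle 20: I5→R5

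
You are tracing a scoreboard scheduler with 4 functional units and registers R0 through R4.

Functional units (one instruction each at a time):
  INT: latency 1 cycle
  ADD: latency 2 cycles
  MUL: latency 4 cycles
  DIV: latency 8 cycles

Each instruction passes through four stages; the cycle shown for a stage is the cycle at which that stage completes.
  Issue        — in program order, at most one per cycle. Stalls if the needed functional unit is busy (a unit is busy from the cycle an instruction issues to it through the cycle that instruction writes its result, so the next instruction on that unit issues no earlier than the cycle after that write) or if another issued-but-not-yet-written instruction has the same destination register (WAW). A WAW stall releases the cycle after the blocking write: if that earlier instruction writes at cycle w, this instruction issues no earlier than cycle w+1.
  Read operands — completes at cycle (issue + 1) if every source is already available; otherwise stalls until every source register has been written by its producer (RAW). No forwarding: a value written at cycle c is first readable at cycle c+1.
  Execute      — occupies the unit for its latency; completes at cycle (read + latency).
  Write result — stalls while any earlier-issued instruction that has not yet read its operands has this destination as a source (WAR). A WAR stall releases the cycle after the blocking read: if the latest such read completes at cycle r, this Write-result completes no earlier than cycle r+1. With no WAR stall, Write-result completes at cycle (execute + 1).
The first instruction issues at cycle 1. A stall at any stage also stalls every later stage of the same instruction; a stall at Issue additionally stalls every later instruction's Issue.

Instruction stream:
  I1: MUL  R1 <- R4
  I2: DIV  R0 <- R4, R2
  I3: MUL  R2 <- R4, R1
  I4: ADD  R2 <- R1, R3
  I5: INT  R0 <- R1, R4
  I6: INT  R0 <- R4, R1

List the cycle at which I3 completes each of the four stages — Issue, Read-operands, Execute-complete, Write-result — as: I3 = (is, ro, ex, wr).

[I1] 1/2/6/7
[I2] 2/3/11/12
[I3] 8/9/13/14  (struct: MUL busy until I1 writes@7)
[I4] 15/16/18/19  (WAW R2: wait I3 write@14)
[I5] 16/17/18/19
[I6] 20/21/22/23  (struct: INT busy until I5 writes@19)

I3 = (8, 9, 13, 14)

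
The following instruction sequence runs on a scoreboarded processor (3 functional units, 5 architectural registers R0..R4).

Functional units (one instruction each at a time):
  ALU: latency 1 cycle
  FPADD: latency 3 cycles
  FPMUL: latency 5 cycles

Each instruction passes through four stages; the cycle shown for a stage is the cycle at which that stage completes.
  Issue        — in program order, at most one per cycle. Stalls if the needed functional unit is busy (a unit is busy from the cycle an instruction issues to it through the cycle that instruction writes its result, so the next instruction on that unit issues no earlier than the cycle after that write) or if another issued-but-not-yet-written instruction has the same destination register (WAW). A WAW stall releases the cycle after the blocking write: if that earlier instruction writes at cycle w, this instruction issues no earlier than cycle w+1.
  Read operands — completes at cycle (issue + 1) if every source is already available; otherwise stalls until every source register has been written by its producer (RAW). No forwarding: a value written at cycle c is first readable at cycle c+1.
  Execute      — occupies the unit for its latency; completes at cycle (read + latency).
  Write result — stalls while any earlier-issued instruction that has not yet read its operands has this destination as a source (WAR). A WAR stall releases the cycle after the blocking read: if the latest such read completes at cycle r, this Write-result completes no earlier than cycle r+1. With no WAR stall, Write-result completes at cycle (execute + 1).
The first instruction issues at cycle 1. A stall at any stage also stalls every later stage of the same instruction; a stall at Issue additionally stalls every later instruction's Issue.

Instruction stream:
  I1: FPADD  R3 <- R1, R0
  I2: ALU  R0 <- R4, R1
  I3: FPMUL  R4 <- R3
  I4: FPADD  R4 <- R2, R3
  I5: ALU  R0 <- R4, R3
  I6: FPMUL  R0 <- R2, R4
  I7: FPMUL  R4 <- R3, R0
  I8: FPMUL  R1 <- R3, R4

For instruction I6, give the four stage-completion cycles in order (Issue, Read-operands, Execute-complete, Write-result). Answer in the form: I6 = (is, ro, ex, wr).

I6 = (23, 24, 29, 30)

cycle 1: I1 issues→FPADD
cycle 2: I1 reads | I2 issues→ALU
cycle 3: I2 reads | I3 issues→FPMUL
cycle 4: I2 exec-done
cycle 5: I1 exec-done | I2 writes R0
cycle 6: I1 writes R3
cycle 7: I3 reads
cycle 12: I3 exec-done
cycle 13: I3 writes R4
cycle 14: I4 issues→FPADD
cycle 15: I4 reads | I5 issues→ALU
cycle 18: I4 exec-done
cycle 19: I4 writes R4
cycle 20: I5 reads
cycle 21: I5 exec-done
cycle 22: I5 writes R0
cycle 23: I6 issues→FPMUL
cycle 24: I6 reads
cycle 29: I6 exec-done
cycle 30: I6 writes R0
cycle 31: I7 issues→FPMUL
cycle 32: I7 reads
cycle 37: I7 exec-done
cycle 38: I7 writes R4
cycle 39: I8 issues→FPMUL
cycle 40: I8 reads
cycle 45: I8 exec-done
cycle 46: I8 writes R1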